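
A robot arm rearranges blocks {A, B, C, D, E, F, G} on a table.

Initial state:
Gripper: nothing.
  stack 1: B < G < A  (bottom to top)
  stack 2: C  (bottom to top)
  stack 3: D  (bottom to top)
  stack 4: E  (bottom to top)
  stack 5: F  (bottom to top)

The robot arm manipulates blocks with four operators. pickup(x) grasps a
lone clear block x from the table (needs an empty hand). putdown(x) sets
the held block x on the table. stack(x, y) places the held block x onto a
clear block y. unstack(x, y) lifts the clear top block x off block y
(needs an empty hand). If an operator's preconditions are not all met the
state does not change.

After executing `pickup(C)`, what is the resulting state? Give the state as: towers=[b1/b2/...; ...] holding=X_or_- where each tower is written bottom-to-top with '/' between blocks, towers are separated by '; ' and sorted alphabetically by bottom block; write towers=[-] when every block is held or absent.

before: towers=[B/G/A; C; D; E; F] holding=-
pre[pickup(C)]: clear(C) yes, ontable(C) yes, handempty yes
all met → apply pickup(C)
after:  towers=[B/G/A; D; E; F] holding=C

towers=[B/G/A; D; E; F] holding=C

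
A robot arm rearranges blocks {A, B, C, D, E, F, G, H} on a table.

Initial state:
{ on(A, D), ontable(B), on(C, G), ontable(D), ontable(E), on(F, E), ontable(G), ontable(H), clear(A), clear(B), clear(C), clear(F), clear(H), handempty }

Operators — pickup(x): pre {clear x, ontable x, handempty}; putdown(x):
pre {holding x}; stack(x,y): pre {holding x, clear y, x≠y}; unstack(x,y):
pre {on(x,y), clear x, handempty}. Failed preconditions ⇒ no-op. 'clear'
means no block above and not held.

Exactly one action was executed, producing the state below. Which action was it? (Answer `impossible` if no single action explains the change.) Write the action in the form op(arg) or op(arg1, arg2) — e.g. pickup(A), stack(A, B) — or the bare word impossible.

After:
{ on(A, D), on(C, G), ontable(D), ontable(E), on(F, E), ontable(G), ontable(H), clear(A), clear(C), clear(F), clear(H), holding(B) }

target: towers=[D/A; E/F; G/C; H] holding=B
     unstack(A, D) → towers=[B; D; E/F; G/C; H] holding=A
         pickup(H) → towers=[B; D/A; E/F; G/C] holding=H
         pickup(B) → towers=[D/A; E/F; G/C; H] holding=B  ← match
     unstack(F, E) → towers=[B; D/A; E; G/C; H] holding=F
     unstack(C, G) → towers=[B; D/A; E/F; G; H] holding=C

pickup(B)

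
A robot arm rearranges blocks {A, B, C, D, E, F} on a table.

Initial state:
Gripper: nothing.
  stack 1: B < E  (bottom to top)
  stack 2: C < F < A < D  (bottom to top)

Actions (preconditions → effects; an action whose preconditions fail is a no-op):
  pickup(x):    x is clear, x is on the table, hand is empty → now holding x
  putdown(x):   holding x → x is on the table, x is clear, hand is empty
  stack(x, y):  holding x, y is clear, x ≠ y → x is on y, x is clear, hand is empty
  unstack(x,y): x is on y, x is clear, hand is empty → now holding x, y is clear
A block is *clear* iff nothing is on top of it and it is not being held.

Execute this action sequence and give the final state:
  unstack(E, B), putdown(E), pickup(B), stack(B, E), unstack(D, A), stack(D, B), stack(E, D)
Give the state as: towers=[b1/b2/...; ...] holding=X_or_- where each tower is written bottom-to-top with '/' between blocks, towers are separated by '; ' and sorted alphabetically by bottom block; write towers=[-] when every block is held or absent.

step 1 (unstack(E, B)): towers=[B; C/F/A/D] holding=E
step 2 (putdown(E)): towers=[B; C/F/A/D; E] holding=-
step 3 (pickup(B)): towers=[C/F/A/D; E] holding=B
step 4 (stack(B, E)): towers=[C/F/A/D; E/B] holding=-
step 5 (unstack(D, A)): towers=[C/F/A; E/B] holding=D
step 6 (stack(D, B)): towers=[C/F/A; E/B/D] holding=-
step 7 (stack(E, D)) [no-op]: towers=[C/F/A; E/B/D] holding=-

towers=[C/F/A; E/B/D] holding=-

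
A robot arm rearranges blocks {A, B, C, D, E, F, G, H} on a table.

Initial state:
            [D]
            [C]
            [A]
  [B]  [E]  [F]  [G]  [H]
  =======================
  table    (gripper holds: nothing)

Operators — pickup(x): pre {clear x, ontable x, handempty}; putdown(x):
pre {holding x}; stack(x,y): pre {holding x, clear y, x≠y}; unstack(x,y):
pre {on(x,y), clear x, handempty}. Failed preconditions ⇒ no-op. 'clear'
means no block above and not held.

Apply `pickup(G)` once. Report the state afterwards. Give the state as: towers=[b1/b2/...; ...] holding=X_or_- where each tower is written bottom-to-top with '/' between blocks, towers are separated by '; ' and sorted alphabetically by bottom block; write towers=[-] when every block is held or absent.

towers=[B; E; F/A/C/D; H] holding=G

before: towers=[B; E; F/A/C/D; G; H] holding=-
pre[pickup(G)]: clear(G) yes, ontable(G) yes, handempty yes
all met → apply pickup(G)
after:  towers=[B; E; F/A/C/D; H] holding=G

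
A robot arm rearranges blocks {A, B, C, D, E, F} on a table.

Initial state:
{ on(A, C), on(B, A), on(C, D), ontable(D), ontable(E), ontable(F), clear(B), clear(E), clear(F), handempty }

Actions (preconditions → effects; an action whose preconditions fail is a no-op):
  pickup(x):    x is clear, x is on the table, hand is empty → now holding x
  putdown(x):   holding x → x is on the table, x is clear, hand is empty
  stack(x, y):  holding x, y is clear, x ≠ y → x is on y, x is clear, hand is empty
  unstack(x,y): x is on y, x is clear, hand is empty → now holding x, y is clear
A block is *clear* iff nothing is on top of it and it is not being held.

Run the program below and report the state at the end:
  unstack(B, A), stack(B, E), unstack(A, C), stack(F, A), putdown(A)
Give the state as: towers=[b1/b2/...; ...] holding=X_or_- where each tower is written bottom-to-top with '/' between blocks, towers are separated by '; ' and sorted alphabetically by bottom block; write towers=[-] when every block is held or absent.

towers=[A; D/C; E/B; F] holding=-

step 1 (unstack(B, A)): towers=[D/C/A; E; F] holding=B
step 2 (stack(B, E)): towers=[D/C/A; E/B; F] holding=-
step 3 (unstack(A, C)): towers=[D/C; E/B; F] holding=A
step 4 (stack(F, A)) [no-op]: towers=[D/C; E/B; F] holding=A
step 5 (putdown(A)): towers=[A; D/C; E/B; F] holding=-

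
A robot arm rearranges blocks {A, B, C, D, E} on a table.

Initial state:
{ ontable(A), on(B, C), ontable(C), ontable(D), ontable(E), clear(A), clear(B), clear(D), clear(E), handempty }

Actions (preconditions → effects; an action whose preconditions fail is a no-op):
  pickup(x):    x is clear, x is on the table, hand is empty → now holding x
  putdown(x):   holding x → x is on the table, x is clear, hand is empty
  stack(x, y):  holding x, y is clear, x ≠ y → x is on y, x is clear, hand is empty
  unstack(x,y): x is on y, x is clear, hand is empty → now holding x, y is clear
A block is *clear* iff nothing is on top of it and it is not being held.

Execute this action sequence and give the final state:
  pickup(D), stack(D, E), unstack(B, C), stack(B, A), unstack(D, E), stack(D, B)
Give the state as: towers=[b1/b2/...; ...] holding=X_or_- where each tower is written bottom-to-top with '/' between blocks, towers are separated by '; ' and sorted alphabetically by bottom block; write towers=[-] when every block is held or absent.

towers=[A/B/D; C; E] holding=-

step 1 (pickup(D)): towers=[A; C/B; E] holding=D
step 2 (stack(D, E)): towers=[A; C/B; E/D] holding=-
step 3 (unstack(B, C)): towers=[A; C; E/D] holding=B
step 4 (stack(B, A)): towers=[A/B; C; E/D] holding=-
step 5 (unstack(D, E)): towers=[A/B; C; E] holding=D
step 6 (stack(D, B)): towers=[A/B/D; C; E] holding=-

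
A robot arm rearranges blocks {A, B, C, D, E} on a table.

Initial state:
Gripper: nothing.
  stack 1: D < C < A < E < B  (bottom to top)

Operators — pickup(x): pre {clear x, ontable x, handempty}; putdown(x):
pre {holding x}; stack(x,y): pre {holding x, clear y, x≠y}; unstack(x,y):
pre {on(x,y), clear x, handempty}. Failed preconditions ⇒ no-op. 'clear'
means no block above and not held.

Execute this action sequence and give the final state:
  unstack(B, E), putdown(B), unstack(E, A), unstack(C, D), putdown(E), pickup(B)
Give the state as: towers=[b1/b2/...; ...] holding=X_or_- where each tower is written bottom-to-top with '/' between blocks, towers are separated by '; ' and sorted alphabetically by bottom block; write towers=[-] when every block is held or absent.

step 1 (unstack(B, E)): towers=[D/C/A/E] holding=B
step 2 (putdown(B)): towers=[B; D/C/A/E] holding=-
step 3 (unstack(E, A)): towers=[B; D/C/A] holding=E
step 4 (unstack(C, D)) [no-op]: towers=[B; D/C/A] holding=E
step 5 (putdown(E)): towers=[B; D/C/A; E] holding=-
step 6 (pickup(B)): towers=[D/C/A; E] holding=B

towers=[D/C/A; E] holding=B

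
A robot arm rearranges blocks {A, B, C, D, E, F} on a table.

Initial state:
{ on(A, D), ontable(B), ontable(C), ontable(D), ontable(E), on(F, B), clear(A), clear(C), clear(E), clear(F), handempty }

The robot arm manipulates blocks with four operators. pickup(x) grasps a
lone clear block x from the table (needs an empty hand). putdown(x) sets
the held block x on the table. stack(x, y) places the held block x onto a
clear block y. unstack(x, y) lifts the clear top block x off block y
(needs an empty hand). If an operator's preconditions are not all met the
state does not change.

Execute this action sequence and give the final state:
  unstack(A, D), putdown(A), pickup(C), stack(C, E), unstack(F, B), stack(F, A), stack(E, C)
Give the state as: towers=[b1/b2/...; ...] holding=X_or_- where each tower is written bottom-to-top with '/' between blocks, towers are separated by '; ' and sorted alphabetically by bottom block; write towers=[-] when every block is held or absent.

step 1 (unstack(A, D)): towers=[B/F; C; D; E] holding=A
step 2 (putdown(A)): towers=[A; B/F; C; D; E] holding=-
step 3 (pickup(C)): towers=[A; B/F; D; E] holding=C
step 4 (stack(C, E)): towers=[A; B/F; D; E/C] holding=-
step 5 (unstack(F, B)): towers=[A; B; D; E/C] holding=F
step 6 (stack(F, A)): towers=[A/F; B; D; E/C] holding=-
step 7 (stack(E, C)) [no-op]: towers=[A/F; B; D; E/C] holding=-

towers=[A/F; B; D; E/C] holding=-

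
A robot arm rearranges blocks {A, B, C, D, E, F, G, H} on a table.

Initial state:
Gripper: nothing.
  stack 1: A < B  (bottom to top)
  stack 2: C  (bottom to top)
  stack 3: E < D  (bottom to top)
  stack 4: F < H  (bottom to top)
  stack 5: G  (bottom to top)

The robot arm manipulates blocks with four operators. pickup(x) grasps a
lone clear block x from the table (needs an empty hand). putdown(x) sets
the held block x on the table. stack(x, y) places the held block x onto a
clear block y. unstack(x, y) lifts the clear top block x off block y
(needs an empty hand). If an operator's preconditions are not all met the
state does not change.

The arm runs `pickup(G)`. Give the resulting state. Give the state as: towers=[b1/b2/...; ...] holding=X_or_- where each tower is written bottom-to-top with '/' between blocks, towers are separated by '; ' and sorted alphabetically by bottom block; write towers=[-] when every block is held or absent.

towers=[A/B; C; E/D; F/H] holding=G

before: towers=[A/B; C; E/D; F/H; G] holding=-
pre[pickup(G)]: clear(G) ✓, ontable(G) ✓, handempty ✓
all met → apply pickup(G)
after:  towers=[A/B; C; E/D; F/H] holding=G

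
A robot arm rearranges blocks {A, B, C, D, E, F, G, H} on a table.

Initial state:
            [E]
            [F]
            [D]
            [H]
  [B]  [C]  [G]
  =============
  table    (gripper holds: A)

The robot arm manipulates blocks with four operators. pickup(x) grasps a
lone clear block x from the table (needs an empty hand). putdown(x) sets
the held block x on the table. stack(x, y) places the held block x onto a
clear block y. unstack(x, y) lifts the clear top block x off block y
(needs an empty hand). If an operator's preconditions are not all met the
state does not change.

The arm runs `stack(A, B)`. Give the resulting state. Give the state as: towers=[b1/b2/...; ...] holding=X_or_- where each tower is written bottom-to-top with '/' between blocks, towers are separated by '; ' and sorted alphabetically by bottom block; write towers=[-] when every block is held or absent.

before: towers=[B; C; G/H/D/F/E] holding=A
pre[stack(A, B)]: holding(A) ✓, clear(B) ✓, A≠B ✓
all met → apply stack(A, B)
after:  towers=[B/A; C; G/H/D/F/E] holding=-

towers=[B/A; C; G/H/D/F/E] holding=-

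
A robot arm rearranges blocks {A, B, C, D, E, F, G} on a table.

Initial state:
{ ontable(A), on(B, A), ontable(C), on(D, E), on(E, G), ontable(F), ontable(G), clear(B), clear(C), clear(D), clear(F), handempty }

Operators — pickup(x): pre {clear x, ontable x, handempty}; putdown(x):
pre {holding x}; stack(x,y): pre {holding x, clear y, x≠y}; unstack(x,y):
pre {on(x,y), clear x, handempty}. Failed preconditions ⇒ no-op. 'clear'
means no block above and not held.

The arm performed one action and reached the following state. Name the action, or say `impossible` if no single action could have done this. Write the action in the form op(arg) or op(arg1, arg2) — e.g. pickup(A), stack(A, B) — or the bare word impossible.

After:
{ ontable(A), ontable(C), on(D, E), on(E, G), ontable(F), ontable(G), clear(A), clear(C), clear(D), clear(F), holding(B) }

target: towers=[A; C; F; G/E/D] holding=B
     unstack(B, A) → towers=[A; C; F; G/E/D] holding=B  ← match
         pickup(F) → towers=[A/B; C; G/E/D] holding=F
     unstack(D, E) → towers=[A/B; C; F; G/E] holding=D
         pickup(C) → towers=[A/B; F; G/E/D] holding=C

unstack(B, A)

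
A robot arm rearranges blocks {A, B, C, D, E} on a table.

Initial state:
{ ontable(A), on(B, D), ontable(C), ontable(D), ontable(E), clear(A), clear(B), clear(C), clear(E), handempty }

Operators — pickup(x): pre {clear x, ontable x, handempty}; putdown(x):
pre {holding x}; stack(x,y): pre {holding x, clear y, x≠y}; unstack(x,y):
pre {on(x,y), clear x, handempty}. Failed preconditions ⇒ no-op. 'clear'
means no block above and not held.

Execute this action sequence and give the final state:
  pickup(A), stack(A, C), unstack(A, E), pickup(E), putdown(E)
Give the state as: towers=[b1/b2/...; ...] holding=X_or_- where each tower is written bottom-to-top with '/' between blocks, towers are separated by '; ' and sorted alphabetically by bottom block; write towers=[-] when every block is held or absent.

step 1 (pickup(A)): towers=[C; D/B; E] holding=A
step 2 (stack(A, C)): towers=[C/A; D/B; E] holding=-
step 3 (unstack(A, E)) [no-op]: towers=[C/A; D/B; E] holding=-
step 4 (pickup(E)): towers=[C/A; D/B] holding=E
step 5 (putdown(E)): towers=[C/A; D/B; E] holding=-

towers=[C/A; D/B; E] holding=-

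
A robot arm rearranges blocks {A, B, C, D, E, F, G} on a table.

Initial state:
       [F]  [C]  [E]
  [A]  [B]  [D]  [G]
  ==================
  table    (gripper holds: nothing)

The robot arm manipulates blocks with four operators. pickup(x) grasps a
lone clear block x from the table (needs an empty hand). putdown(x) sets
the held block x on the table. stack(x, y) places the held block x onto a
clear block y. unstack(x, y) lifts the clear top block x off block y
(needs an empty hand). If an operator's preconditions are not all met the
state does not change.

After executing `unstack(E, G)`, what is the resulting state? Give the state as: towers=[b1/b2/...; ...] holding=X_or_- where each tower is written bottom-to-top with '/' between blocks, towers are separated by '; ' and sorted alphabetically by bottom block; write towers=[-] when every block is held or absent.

before: towers=[A; B/F; D/C; G/E] holding=-
pre[unstack(E, G)]: on(E,G) yes, clear(E) yes, handempty yes
all met → apply unstack(E, G)
after:  towers=[A; B/F; D/C; G] holding=E

towers=[A; B/F; D/C; G] holding=E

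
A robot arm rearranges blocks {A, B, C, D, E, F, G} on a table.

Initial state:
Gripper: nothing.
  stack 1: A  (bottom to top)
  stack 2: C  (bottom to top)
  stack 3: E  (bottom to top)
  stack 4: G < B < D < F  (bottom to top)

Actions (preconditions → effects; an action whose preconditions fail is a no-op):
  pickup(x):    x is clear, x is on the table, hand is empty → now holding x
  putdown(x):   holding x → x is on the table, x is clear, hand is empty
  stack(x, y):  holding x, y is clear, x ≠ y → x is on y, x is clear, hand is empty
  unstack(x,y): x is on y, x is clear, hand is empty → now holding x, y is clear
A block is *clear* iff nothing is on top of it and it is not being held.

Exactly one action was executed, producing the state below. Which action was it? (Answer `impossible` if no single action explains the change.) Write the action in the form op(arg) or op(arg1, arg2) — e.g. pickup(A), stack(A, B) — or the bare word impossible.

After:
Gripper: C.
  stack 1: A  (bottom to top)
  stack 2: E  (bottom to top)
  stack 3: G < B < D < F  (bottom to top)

pickup(C)

target: towers=[A; E; G/B/D/F] holding=C
     unstack(F, D) → towers=[A; C; E; G/B/D] holding=F
         pickup(A) → towers=[C; E; G/B/D/F] holding=A
         pickup(E) → towers=[A; C; G/B/D/F] holding=E
         pickup(C) → towers=[A; E; G/B/D/F] holding=C  ← match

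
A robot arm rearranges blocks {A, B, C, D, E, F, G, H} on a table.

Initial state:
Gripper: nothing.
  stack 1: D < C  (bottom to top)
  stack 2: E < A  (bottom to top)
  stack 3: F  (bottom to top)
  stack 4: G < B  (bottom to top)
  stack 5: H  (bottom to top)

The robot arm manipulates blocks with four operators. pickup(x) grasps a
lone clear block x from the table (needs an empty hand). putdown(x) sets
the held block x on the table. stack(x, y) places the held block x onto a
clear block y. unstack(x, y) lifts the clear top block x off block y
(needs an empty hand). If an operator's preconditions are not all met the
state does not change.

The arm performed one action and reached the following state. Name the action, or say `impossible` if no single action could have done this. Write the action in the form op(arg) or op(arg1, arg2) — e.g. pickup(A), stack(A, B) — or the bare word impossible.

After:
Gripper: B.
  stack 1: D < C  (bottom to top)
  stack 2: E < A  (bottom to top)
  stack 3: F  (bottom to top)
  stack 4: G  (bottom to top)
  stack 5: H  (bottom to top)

unstack(B, G)

target: towers=[D/C; E/A; F; G; H] holding=B
     unstack(A, E) → towers=[D/C; E; F; G/B; H] holding=A
         pickup(H) → towers=[D/C; E/A; F; G/B] holding=H
     unstack(B, G) → towers=[D/C; E/A; F; G; H] holding=B  ← match
         pickup(F) → towers=[D/C; E/A; G/B; H] holding=F
     unstack(C, D) → towers=[D; E/A; F; G/B; H] holding=C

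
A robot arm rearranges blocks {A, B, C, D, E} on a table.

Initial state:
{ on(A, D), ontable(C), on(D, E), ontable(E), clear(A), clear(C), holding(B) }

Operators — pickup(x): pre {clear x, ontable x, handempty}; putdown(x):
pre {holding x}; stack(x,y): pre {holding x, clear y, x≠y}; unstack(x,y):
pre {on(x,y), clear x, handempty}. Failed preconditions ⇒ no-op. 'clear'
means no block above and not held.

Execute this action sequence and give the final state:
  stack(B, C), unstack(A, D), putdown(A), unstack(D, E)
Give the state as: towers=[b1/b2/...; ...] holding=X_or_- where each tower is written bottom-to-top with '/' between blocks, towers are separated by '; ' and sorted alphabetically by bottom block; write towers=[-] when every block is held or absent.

towers=[A; C/B; E] holding=D

step 1 (stack(B, C)): towers=[C/B; E/D/A] holding=-
step 2 (unstack(A, D)): towers=[C/B; E/D] holding=A
step 3 (putdown(A)): towers=[A; C/B; E/D] holding=-
step 4 (unstack(D, E)): towers=[A; C/B; E] holding=D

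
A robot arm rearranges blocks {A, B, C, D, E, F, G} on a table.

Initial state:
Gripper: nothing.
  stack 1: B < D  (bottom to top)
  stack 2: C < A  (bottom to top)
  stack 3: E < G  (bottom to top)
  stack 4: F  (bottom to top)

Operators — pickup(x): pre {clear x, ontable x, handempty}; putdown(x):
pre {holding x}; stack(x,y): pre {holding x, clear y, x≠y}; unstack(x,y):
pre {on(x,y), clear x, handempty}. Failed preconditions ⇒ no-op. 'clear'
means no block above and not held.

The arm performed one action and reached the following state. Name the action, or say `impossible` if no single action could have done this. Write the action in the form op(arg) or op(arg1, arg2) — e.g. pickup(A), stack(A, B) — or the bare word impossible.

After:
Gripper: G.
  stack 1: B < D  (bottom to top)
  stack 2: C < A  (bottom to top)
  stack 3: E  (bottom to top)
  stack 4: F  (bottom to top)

target: towers=[B/D; C/A; E; F] holding=G
         pickup(F) → towers=[B/D; C/A; E/G] holding=F
     unstack(G, E) → towers=[B/D; C/A; E; F] holding=G  ← match
     unstack(D, B) → towers=[B; C/A; E/G; F] holding=D
     unstack(A, C) → towers=[B/D; C; E/G; F] holding=A

unstack(G, E)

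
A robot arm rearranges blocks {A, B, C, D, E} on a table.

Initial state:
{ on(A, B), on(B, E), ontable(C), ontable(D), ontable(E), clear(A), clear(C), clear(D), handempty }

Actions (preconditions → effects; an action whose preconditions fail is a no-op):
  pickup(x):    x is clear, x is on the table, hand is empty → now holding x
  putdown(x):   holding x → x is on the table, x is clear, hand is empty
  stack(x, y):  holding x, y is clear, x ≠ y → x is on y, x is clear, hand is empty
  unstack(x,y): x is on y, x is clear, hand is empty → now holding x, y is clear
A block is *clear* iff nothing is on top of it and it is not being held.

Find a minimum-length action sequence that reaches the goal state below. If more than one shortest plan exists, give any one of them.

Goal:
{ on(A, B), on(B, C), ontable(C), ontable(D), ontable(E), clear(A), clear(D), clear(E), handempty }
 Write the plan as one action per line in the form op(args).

unstack(A, B)
putdown(A)
unstack(B, E)
stack(B, C)
pickup(A)
stack(A, B)

step 1 (unstack(A, B)): towers=[C; D; E/B] holding=A
step 2 (putdown(A)): towers=[A; C; D; E/B] holding=-
step 3 (unstack(B, E)): towers=[A; C; D; E] holding=B
step 4 (stack(B, C)): towers=[A; C/B; D; E] holding=-
step 5 (pickup(A)): towers=[C/B; D; E] holding=A
step 6 (stack(A, B)): towers=[C/B/A; D; E] holding=-
goal check: towers=[C/B/A; D; E] holding=- — reached (length 6, optimal by BFS)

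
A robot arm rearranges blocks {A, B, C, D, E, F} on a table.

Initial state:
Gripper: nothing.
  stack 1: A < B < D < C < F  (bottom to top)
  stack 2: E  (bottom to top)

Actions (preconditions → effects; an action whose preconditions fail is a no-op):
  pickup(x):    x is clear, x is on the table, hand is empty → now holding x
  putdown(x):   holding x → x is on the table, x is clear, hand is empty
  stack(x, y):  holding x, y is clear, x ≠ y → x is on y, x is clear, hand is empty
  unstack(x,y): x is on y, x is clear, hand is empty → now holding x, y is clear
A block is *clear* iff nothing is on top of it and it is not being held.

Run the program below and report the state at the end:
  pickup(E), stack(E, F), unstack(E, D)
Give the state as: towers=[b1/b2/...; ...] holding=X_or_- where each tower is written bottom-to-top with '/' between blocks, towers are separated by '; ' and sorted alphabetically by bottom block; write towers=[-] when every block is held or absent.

step 1 (pickup(E)): towers=[A/B/D/C/F] holding=E
step 2 (stack(E, F)): towers=[A/B/D/C/F/E] holding=-
step 3 (unstack(E, D)) [no-op]: towers=[A/B/D/C/F/E] holding=-

towers=[A/B/D/C/F/E] holding=-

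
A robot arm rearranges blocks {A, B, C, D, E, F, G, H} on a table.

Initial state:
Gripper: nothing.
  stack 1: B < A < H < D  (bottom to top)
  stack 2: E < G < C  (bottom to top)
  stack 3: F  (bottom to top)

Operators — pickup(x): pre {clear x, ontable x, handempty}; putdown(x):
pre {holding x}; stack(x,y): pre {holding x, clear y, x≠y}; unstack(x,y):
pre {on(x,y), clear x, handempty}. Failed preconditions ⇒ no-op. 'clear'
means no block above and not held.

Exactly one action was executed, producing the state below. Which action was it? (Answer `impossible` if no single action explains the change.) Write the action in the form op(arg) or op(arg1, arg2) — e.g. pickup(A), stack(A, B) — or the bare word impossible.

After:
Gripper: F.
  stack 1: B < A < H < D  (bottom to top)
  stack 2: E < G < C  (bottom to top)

target: towers=[B/A/H/D; E/G/C] holding=F
         pickup(F) → towers=[B/A/H/D; E/G/C] holding=F  ← match
     unstack(D, H) → towers=[B/A/H; E/G/C; F] holding=D
     unstack(C, G) → towers=[B/A/H/D; E/G; F] holding=C

pickup(F)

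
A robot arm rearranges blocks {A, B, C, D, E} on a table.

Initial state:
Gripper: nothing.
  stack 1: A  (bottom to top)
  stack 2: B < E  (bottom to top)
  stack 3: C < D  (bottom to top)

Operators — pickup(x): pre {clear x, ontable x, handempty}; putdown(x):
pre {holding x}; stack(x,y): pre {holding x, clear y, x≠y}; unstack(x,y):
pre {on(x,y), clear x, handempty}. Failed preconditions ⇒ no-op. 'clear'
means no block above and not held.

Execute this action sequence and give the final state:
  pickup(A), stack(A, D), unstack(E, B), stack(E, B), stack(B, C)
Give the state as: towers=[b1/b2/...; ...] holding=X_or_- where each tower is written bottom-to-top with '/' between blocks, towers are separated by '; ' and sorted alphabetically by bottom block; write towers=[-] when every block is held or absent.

towers=[B/E; C/D/A] holding=-

step 1 (pickup(A)): towers=[B/E; C/D] holding=A
step 2 (stack(A, D)): towers=[B/E; C/D/A] holding=-
step 3 (unstack(E, B)): towers=[B; C/D/A] holding=E
step 4 (stack(E, B)): towers=[B/E; C/D/A] holding=-
step 5 (stack(B, C)) [no-op]: towers=[B/E; C/D/A] holding=-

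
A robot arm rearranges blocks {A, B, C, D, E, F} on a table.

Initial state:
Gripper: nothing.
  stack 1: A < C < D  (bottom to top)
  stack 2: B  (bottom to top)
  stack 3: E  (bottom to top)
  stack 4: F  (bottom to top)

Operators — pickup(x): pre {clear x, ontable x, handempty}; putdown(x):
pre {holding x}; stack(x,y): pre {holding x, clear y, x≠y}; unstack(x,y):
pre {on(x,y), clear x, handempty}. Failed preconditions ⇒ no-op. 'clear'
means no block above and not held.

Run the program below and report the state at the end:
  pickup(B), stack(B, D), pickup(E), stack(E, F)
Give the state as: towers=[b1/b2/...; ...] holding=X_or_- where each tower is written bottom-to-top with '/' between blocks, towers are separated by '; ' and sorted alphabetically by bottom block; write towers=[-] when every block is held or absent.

step 1 (pickup(B)): towers=[A/C/D; E; F] holding=B
step 2 (stack(B, D)): towers=[A/C/D/B; E; F] holding=-
step 3 (pickup(E)): towers=[A/C/D/B; F] holding=E
step 4 (stack(E, F)): towers=[A/C/D/B; F/E] holding=-

towers=[A/C/D/B; F/E] holding=-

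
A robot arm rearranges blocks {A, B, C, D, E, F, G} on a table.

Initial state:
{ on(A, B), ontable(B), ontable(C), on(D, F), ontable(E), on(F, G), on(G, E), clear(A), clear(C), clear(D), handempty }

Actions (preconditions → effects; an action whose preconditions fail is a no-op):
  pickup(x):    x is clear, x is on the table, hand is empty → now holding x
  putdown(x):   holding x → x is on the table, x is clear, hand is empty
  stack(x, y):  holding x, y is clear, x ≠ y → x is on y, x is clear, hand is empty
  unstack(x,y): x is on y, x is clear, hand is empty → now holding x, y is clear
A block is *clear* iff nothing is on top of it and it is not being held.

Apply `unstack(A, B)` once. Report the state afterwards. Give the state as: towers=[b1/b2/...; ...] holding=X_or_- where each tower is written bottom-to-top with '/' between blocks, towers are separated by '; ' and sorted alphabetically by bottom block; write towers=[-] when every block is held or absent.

towers=[B; C; E/G/F/D] holding=A

before: towers=[B/A; C; E/G/F/D] holding=-
pre[unstack(A, B)]: on(A,B) yes, clear(A) yes, handempty yes
all met → apply unstack(A, B)
after:  towers=[B; C; E/G/F/D] holding=A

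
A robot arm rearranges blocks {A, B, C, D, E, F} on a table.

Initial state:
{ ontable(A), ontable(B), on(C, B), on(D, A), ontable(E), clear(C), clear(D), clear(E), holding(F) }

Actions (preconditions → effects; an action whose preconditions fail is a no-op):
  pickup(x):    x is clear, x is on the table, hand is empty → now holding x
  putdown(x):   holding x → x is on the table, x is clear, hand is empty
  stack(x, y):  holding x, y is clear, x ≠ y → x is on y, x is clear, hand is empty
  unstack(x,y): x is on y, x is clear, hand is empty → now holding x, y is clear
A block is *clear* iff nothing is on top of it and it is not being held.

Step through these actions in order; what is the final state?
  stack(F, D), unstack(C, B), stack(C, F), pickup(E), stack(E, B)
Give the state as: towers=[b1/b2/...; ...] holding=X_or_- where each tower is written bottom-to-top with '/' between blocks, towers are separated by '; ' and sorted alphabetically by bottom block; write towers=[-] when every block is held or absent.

towers=[A/D/F/C; B/E] holding=-

step 1 (stack(F, D)): towers=[A/D/F; B/C; E] holding=-
step 2 (unstack(C, B)): towers=[A/D/F; B; E] holding=C
step 3 (stack(C, F)): towers=[A/D/F/C; B; E] holding=-
step 4 (pickup(E)): towers=[A/D/F/C; B] holding=E
step 5 (stack(E, B)): towers=[A/D/F/C; B/E] holding=-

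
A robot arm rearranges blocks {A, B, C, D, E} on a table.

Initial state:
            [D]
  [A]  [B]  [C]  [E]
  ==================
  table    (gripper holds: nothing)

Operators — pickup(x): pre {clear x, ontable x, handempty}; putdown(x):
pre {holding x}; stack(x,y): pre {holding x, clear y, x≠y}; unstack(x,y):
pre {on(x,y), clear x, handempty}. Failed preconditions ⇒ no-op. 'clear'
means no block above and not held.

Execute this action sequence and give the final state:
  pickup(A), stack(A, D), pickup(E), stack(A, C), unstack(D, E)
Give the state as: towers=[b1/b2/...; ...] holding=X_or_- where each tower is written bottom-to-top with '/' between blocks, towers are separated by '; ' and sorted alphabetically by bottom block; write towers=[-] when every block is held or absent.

step 1 (pickup(A)): towers=[B; C/D; E] holding=A
step 2 (stack(A, D)): towers=[B; C/D/A; E] holding=-
step 3 (pickup(E)): towers=[B; C/D/A] holding=E
step 4 (stack(A, C)) [no-op]: towers=[B; C/D/A] holding=E
step 5 (unstack(D, E)) [no-op]: towers=[B; C/D/A] holding=E

towers=[B; C/D/A] holding=E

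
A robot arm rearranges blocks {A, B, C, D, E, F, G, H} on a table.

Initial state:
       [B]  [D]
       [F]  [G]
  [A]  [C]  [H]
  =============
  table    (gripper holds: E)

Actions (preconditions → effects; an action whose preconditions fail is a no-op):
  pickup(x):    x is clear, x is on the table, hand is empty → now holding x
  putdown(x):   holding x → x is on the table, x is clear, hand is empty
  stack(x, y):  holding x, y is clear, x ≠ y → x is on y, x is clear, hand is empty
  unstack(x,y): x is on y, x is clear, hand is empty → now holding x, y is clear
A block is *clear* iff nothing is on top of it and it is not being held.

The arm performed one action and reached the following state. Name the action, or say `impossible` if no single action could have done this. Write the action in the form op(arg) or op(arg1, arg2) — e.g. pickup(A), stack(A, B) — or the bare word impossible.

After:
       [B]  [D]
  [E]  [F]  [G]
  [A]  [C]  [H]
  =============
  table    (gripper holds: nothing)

stack(E, A)

target: towers=[A/E; C/F/B; H/G/D] holding=-
        putdown(E) → towers=[A; C/F/B; E; H/G/D] holding=-
       stack(E, A) → towers=[A/E; C/F/B; H/G/D] holding=-  ← match
       stack(E, B) → towers=[A; C/F/B/E; H/G/D] holding=-
       stack(E, D) → towers=[A; C/F/B; H/G/D/E] holding=-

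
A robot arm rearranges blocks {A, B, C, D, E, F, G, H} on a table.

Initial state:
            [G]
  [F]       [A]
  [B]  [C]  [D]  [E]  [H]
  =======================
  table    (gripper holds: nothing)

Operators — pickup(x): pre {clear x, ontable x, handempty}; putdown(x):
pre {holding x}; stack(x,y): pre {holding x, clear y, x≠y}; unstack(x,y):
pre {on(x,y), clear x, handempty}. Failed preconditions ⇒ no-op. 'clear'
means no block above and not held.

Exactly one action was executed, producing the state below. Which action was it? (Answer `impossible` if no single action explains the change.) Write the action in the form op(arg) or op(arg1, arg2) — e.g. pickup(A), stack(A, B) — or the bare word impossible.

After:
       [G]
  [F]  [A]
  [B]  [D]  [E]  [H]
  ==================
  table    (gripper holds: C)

pickup(C)

target: towers=[B/F; D/A/G; E; H] holding=C
     unstack(G, A) → towers=[B/F; C; D/A; E; H] holding=G
         pickup(E) → towers=[B/F; C; D/A/G; H] holding=E
         pickup(H) → towers=[B/F; C; D/A/G; E] holding=H
     unstack(F, B) → towers=[B; C; D/A/G; E; H] holding=F
         pickup(C) → towers=[B/F; D/A/G; E; H] holding=C  ← match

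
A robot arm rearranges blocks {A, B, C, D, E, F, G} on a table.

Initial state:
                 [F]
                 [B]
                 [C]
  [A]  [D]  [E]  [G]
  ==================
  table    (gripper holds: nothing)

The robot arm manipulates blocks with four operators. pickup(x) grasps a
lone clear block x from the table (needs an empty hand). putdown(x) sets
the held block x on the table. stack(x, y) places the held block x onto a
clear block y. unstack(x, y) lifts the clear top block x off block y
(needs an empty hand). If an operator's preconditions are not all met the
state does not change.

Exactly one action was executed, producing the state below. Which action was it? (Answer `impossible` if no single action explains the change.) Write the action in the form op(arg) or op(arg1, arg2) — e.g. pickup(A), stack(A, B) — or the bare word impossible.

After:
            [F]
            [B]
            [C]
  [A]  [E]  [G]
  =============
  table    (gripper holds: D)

target: towers=[A; E; G/C/B/F] holding=D
     unstack(F, B) → towers=[A; D; E; G/C/B] holding=F
         pickup(D) → towers=[A; E; G/C/B/F] holding=D  ← match
         pickup(A) → towers=[D; E; G/C/B/F] holding=A
         pickup(E) → towers=[A; D; G/C/B/F] holding=E

pickup(D)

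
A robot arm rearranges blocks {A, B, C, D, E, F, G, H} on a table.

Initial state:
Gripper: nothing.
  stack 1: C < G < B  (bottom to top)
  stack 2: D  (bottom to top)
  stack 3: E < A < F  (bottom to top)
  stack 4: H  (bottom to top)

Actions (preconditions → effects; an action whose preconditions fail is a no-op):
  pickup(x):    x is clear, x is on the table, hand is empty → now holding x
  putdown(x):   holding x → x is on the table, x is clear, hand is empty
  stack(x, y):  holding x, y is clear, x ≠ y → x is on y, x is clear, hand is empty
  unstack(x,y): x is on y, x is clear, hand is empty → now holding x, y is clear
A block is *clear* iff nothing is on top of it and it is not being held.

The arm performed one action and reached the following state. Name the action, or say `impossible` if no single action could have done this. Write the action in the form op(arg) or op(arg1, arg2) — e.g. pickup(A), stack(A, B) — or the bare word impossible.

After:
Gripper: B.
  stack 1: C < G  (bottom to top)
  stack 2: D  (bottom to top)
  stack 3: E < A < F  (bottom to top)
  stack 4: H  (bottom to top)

target: towers=[C/G; D; E/A/F; H] holding=B
         pickup(H) → towers=[C/G/B; D; E/A/F] holding=H
     unstack(B, G) → towers=[C/G; D; E/A/F; H] holding=B  ← match
     unstack(F, A) → towers=[C/G/B; D; E/A; H] holding=F
         pickup(D) → towers=[C/G/B; E/A/F; H] holding=D

unstack(B, G)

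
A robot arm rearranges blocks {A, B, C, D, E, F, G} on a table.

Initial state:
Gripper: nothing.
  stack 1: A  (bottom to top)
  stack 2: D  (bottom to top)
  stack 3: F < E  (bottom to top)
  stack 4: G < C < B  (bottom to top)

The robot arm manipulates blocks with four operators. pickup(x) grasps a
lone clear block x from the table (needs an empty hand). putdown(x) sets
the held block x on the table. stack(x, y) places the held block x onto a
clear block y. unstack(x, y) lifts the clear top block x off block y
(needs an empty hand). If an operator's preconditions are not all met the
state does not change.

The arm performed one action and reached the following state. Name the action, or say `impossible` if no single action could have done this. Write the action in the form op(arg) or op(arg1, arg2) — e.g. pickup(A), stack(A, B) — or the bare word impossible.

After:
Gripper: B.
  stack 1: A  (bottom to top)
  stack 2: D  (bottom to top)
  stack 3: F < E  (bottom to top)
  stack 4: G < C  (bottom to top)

unstack(B, C)

target: towers=[A; D; F/E; G/C] holding=B
     unstack(B, C) → towers=[A; D; F/E; G/C] holding=B  ← match
         pickup(D) → towers=[A; F/E; G/C/B] holding=D
         pickup(A) → towers=[D; F/E; G/C/B] holding=A
     unstack(E, F) → towers=[A; D; F; G/C/B] holding=E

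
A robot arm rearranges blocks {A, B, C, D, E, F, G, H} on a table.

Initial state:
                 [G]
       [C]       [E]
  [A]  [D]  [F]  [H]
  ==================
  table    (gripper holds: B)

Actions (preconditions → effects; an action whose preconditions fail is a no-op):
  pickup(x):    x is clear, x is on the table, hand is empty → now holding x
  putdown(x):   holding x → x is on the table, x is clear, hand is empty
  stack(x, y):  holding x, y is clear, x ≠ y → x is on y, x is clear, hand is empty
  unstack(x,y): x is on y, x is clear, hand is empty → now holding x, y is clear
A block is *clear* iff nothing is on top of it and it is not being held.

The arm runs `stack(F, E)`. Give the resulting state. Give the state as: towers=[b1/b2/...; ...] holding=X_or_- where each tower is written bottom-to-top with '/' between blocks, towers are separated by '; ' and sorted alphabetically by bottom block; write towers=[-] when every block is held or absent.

before: towers=[A; D/C; F; H/E/G] holding=B
pre[stack(F, E)]: holding(F) fail, clear(E) fail, F≠E ok
holding(F), clear(E) unmet → stack(F, E) is a no-op
after:  towers=[A; D/C; F; H/E/G] holding=B

towers=[A; D/C; F; H/E/G] holding=B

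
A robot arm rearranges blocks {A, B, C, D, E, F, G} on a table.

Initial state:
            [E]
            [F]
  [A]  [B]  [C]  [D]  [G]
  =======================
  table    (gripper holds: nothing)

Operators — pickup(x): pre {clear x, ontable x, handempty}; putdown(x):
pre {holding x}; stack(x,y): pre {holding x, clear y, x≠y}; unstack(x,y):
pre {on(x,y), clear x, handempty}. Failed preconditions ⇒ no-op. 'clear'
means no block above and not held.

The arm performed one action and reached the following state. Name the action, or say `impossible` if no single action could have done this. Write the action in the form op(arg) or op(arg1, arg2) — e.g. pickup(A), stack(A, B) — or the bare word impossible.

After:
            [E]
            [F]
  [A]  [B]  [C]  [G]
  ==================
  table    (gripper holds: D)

pickup(D)

target: towers=[A; B; C/F/E; G] holding=D
         pickup(B) → towers=[A; C/F/E; D; G] holding=B
         pickup(G) → towers=[A; B; C/F/E; D] holding=G
         pickup(D) → towers=[A; B; C/F/E; G] holding=D  ← match
         pickup(A) → towers=[B; C/F/E; D; G] holding=A
     unstack(E, F) → towers=[A; B; C/F; D; G] holding=E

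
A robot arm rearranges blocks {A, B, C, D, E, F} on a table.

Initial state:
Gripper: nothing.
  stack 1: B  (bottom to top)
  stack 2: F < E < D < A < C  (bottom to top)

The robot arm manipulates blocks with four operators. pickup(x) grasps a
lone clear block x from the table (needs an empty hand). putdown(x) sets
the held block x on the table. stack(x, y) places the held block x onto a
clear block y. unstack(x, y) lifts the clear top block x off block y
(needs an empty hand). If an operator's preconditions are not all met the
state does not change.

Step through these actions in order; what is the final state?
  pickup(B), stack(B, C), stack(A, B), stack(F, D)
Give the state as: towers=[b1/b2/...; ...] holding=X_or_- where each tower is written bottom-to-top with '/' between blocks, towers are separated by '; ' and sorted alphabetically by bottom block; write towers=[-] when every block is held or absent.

towers=[F/E/D/A/C/B] holding=-

step 1 (pickup(B)): towers=[F/E/D/A/C] holding=B
step 2 (stack(B, C)): towers=[F/E/D/A/C/B] holding=-
step 3 (stack(A, B)) [no-op]: towers=[F/E/D/A/C/B] holding=-
step 4 (stack(F, D)) [no-op]: towers=[F/E/D/A/C/B] holding=-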